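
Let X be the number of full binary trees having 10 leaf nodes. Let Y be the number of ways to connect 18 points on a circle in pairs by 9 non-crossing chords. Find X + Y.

A full binary tree with L leaves has L−1 internal nodes and is counted by C_{L−1}; L = 10 gives C_9. So X = C_9 = 4862.
Non-crossing perfect matchings of 2n points on a circle are counted by C_n; with 18 points, n = 9. So Y = C_9 = 4862.
X + Y = 4862 + 4862 = 9724.

9724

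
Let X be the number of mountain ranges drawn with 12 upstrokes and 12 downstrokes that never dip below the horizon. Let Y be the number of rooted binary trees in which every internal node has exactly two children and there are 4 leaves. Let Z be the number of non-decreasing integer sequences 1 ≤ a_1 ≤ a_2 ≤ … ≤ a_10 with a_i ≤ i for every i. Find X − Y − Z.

Dyck paths of semilength n (length 2n) are counted by C_n; here n = 12. So X = C_12 = 208012.
A full binary tree with L leaves has L−1 internal nodes and is counted by C_{L−1}; L = 4 gives C_3. So Y = C_3 = 5.
Weakly increasing sequences with a_i ≤ i biject with Dyck paths of semilength 10, so there are C_10. So Z = C_10 = 16796.
X − Y − Z = 208012 − 5 − 16796 = 191211.

191211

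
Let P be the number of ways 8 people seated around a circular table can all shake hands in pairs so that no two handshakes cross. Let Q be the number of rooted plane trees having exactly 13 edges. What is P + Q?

742914

With 8 = 2·4 people, non-crossing handshake pairings are non-crossing perfect matchings on a circle, counted by C_4. So P = C_4 = 14.
Rooted ordered trees with n edges are counted by C_n; here n = 13. So Q = C_13 = 742900.
P + Q = 14 + 742900 = 742914.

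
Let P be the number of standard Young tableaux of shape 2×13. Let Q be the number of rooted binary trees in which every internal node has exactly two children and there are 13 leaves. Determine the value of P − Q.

By the hook-length formula (or a Dyck-path bijection), SYT of shape 2×13 number C_13. So P = C_13 = 742900.
Full binary trees with 13 leaves have 13−1 = 12 internal nodes, so there are C_12 of them. So Q = C_12 = 208012.
P − Q = 742900 − 208012 = 534888.

534888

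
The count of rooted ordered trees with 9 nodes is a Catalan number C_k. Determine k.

A rooted plane tree on 9 nodes has 8 edges, and such trees are counted by C_8.

8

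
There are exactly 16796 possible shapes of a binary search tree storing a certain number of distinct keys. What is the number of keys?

Binary search tree shapes on n keys are counted by C_n. The Catalan number equal to 16796 is C_10.

10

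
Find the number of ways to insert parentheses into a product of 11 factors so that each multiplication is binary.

16796

Parenthesizations of m factors correspond to full binary trees with m leaves, counted by C_{m−1}; m = 11 gives C_10.
C_10 = C_9 · 2(2·9+1)/(9+2) = 4862 · 38/11 = 16796.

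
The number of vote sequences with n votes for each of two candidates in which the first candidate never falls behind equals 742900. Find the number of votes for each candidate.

13

Such ballot sequences with n votes each are counted by C_n; 742900 = C_13.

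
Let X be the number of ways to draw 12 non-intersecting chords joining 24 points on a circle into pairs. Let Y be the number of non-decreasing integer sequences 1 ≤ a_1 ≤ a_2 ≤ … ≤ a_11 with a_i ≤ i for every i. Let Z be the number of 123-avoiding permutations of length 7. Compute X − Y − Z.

148797

Pairing 24 circle points by 12 non-crossing chords gives C_12 matchings. So X = C_12 = 208012.
Weakly increasing sequences with a_i ≤ i biject with Dyck paths of semilength 11, so there are C_11. So Y = C_11 = 58786.
Permutations of [n] avoiding any single length-3 pattern are counted by C_n; here n = 7. So Z = C_7 = 429.
X − Y − Z = 208012 − 58786 − 429 = 148797.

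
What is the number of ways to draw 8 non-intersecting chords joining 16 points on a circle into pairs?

1430

Non-crossing perfect matchings of 2n points on a circle are counted by C_n; with 16 points, n = 8.
C_8 = C(16,8)/9 = 12870/9 = 1430.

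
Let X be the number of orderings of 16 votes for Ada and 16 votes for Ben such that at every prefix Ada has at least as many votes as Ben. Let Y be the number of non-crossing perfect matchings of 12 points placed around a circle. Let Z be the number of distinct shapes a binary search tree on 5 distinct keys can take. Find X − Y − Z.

35357496

Ballot sequences with n votes each where one side never trails are Dyck words, counted by C_n; here n = 16. So X = C_16 = 35357670.
Pairing 12 circle points by 6 non-crossing chords gives C_6 matchings. So Y = C_6 = 132.
Binary trees (left/right distinguished) on n nodes are counted by C_n; here n = 5. So Z = C_5 = 42.
X − Y − Z = 35357670 − 132 − 42 = 35357496.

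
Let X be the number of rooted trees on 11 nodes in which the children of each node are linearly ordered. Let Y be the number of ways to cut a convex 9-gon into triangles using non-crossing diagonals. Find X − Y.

A rooted plane tree on 11 nodes has 10 edges, and such trees are counted by C_10. So X = C_10 = 16796.
A convex 9-gon is triangulated into 7 triangles, and the number of such triangulations is the Catalan number C_{9−2} = C_7. So Y = C_7 = 429.
X − Y = 16796 − 429 = 16367.

16367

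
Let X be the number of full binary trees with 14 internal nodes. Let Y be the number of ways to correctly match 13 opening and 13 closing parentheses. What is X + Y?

The number of full binary trees on 14 internal nodes is the Catalan number C_14. So X = C_14 = 2674440.
With 13 pairs the number of balanced bracket strings is the Catalan number C_13. So Y = C_13 = 742900.
X + Y = 2674440 + 742900 = 3417340.

3417340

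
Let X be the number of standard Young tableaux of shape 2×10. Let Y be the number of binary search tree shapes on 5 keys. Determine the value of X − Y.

By the hook-length formula (or a Dyck-path bijection), SYT of shape 2×10 number C_10. So X = C_10 = 16796.
There are C_n binary search tree shapes on n keys; with n = 5 that is C_5. So Y = C_5 = 42.
X − Y = 16796 − 42 = 16754.

16754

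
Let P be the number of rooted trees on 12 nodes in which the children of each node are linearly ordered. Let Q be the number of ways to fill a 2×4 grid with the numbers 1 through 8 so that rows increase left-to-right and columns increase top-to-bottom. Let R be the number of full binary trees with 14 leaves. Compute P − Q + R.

801672

A rooted plane tree on 12 nodes has 11 edges, and such trees are counted by C_11. So P = C_11 = 58786.
By the hook-length formula (or a Dyck-path bijection), SYT of shape 2×4 number C_4. So Q = C_4 = 14.
Full binary trees with 14 leaves have 14−1 = 13 internal nodes, so there are C_13 of them. So R = C_13 = 742900.
P − Q + R = 58786 − 14 + 742900 = 801672.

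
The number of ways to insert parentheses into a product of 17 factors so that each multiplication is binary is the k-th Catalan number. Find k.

16

Ways to associate a product of 17 factors correspond to binary trees on 17 leaves, so the count is C_16.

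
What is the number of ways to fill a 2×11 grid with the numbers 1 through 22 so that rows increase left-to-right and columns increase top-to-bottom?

58786

By the hook-length formula (or a Dyck-path bijection), SYT of shape 2×11 number C_11.
C_11 = C(22,11)/12 = 705432/12 = 58786.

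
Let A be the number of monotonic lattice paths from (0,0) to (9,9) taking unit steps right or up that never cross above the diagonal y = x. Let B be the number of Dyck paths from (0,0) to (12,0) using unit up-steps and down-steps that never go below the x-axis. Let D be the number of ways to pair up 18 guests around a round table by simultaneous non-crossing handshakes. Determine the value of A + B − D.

132

Monotone paths in an n×n grid that stay weakly below the diagonal are counted by C_n; here n = 9. So A = C_9 = 4862.
Paths of 6 up- and 6 down-steps that never dip below the axis are Dyck paths; their count is C_6. So B = C_6 = 132.
Non-crossing handshake pairings of 2n people are counted by C_n; 18 people gives n = 9. So D = C_9 = 4862.
A + B − D = 4862 + 132 − 4862 = 132.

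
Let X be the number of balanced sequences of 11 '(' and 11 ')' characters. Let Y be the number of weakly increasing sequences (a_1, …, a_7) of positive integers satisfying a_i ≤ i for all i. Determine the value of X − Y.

58357

A balanced arrangement of 11 bracket pairs is a Dyck word of semilength 11, so the count is C_11. So X = C_11 = 58786.
Such sub-staircase sequences of length n are counted by C_n; here n = 7. So Y = C_7 = 429.
X − Y = 58786 − 429 = 58357.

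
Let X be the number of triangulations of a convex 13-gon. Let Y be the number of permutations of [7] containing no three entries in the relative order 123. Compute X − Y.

Triangulations of a convex m-gon are counted by C_{m−2}; with m = 13 this is C_11. So X = C_11 = 58786.
For any fixed pattern of length 3, the pattern-avoiding permutations of [7] number C_7. So Y = C_7 = 429.
X − Y = 58786 − 429 = 58357.

58357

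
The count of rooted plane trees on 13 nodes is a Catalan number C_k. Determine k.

12

Rooted ordered (plane) trees on m nodes have m−1 edges and are counted by C_{m−1}; m = 13 gives C_12.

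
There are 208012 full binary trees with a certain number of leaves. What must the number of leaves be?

13

Full binary trees with L leaves are counted by C_{L−1}; 208012 = C_12.
So the index is 12, and the number of leaves is 12 + 1 = 13.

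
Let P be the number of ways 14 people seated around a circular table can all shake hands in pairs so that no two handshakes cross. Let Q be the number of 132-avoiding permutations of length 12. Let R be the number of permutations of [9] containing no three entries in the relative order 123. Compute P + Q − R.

Non-crossing handshake pairings of 2n people are counted by C_n; 14 people gives n = 7. So P = C_7 = 429.
Permutations of [n] avoiding any single length-3 pattern are counted by C_n; here n = 12. So Q = C_12 = 208012.
For any fixed pattern of length 3, the pattern-avoiding permutations of [9] number C_9. So R = C_9 = 4862.
P + Q − R = 429 + 208012 − 4862 = 203579.

203579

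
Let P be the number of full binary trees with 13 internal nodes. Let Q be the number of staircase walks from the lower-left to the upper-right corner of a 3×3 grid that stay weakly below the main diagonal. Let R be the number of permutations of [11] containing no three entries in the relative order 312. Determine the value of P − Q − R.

Full binary trees with n internal nodes are counted by C_n; here n = 13. So P = C_13 = 742900.
Sub-diagonal monotone paths from (0,0) to (3,3) biject with Dyck paths of semilength 3, giving C_3. So Q = C_3 = 5.
Permutations of [n] avoiding any single length-3 pattern are counted by C_n; here n = 11. So R = C_11 = 58786.
P − Q − R = 742900 − 5 − 58786 = 684109.

684109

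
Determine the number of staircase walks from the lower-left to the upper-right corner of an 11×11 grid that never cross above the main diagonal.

58786

Monotone paths in an n×n grid that stay weakly below the diagonal are counted by C_n; here n = 11.
C_11 = C(22,11)/12 = 705432/12 = 58786.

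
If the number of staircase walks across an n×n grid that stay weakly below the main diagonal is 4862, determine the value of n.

Such diagonal-avoiding paths in an n×n grid are counted by C_n. The Catalan number equal to 4862 is C_9.

9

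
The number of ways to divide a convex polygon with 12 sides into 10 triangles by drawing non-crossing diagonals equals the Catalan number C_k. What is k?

10

Triangulations of a convex m-gon are counted by C_{m−2}; with m = 12 this is C_10.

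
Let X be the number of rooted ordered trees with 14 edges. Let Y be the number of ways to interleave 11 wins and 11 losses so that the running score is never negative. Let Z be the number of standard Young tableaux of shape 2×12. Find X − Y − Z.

A rooted plane tree with 14 edges has 15 nodes, and the count is C_14. So X = C_14 = 2674440.
Ballot sequences with n votes each where one side never trails are Dyck words, counted by C_n; here n = 11. So Y = C_11 = 58786.
By the hook-length formula (or a Dyck-path bijection), SYT of shape 2×12 number C_12. So Z = C_12 = 208012.
X − Y − Z = 2674440 − 58786 − 208012 = 2407642.

2407642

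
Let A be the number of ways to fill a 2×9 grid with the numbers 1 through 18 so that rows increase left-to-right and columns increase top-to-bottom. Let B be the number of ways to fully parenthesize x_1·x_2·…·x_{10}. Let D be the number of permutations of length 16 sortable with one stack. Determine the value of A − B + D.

Standard Young tableaux of shape 2×n are counted by C_n; here n = 9. So A = C_9 = 4862.
Parenthesizations of m factors correspond to full binary trees with m leaves, counted by C_{m−1}; m = 10 gives C_9. So B = C_9 = 4862.
By Knuth's characterisation, the stack-sortable permutations of length 16 are the 231-avoiders, numbering C_16. So D = C_16 = 35357670.
A − B + D = 4862 − 4862 + 35357670 = 35357670.

35357670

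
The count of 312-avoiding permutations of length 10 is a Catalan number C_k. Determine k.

For any fixed pattern of length 3, the pattern-avoiding permutations of [10] number C_10.

10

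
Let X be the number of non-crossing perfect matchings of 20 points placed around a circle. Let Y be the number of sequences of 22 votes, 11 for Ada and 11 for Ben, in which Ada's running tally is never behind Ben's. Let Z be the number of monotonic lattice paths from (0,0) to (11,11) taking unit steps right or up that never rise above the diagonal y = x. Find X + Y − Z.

Pairing 20 circle points by 10 non-crossing chords gives C_10 matchings. So X = C_10 = 16796.
Reading a vote for the leader as '(' and for the other as ')' turns such a sequence into a balanced string of 11 pairs, so the count is C_11. So Y = C_11 = 58786.
Monotone paths in an n×n grid that stay weakly below the diagonal are counted by C_n; here n = 11. So Z = C_11 = 58786.
X + Y − Z = 16796 + 58786 − 58786 = 16796.

16796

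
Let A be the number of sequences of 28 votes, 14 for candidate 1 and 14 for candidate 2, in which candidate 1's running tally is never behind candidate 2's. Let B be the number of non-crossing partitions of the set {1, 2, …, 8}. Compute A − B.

2673010

Reading a vote for the leader as '(' and for the other as ')' turns such a sequence into a balanced string of 14 pairs, so the count is C_14. So A = C_14 = 2674440.
Non-crossing partitions of an n-element set are counted by C_n; here n = 8. So B = C_8 = 1430.
A − B = 2674440 − 1430 = 2673010.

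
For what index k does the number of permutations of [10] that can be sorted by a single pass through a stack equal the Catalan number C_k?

10

By Knuth's characterisation, the stack-sortable permutations of length 10 are the 231-avoiders, numbering C_10.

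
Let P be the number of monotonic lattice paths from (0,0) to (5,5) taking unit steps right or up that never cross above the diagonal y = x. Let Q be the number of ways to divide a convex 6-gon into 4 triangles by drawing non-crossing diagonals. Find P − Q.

Monotone paths in an n×n grid that stay weakly below the diagonal are counted by C_n; here n = 5. So P = C_5 = 42.
A convex 6-gon is triangulated into 4 triangles, and the number of such triangulations is the Catalan number C_{6−2} = C_4. So Q = C_4 = 14.
P − Q = 42 − 14 = 28.

28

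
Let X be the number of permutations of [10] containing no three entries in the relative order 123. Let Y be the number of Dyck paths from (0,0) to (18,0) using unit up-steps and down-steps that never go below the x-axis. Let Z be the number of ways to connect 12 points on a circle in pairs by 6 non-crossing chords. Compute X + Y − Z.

Permutations of [n] avoiding any single length-3 pattern are counted by C_n; here n = 10. So X = C_10 = 16796.
Dyck paths of semilength n (length 2n) are counted by C_n; here n = 9. So Y = C_9 = 4862.
Pairing 12 circle points by 6 non-crossing chords gives C_6 matchings. So Z = C_6 = 132.
X + Y − Z = 16796 + 4862 − 132 = 21526.

21526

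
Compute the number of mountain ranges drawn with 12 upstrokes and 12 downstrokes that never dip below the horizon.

208012

Dyck paths of semilength n (length 2n) are counted by C_n; here n = 12.
C_12 = C(24,12)/13 = 2704156/13 = 208012.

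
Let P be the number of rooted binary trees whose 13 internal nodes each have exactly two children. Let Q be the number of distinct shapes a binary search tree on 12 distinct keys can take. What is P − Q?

534888

The number of full binary trees on 13 internal nodes is the Catalan number C_13. So P = C_13 = 742900.
Rooted binary trees with 12 nodes (each child slot possibly empty) number C_12. So Q = C_12 = 208012.
P − Q = 742900 − 208012 = 534888.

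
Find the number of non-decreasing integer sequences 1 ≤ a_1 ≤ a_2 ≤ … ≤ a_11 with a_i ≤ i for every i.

Such sub-staircase sequences of length n are counted by C_n; here n = 11.
C_11 = C(22,11)/12 = 705432/12 = 58786.

58786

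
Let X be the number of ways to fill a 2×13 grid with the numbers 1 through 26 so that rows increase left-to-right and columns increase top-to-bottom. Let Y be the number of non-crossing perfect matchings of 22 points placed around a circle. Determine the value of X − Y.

684114

Standard Young tableaux of shape 2×n are counted by C_n; here n = 13. So X = C_13 = 742900.
Pairing 22 circle points by 11 non-crossing chords gives C_11 matchings. So Y = C_11 = 58786.
X − Y = 742900 − 58786 = 684114.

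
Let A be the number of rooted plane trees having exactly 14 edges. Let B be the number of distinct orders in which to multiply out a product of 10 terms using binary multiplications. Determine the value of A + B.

2679302

Rooted ordered trees with n edges are counted by C_n; here n = 14. So A = C_14 = 2674440.
Ways to associate a product of 10 factors correspond to binary trees on 10 leaves, so the count is C_9. So B = C_9 = 4862.
A + B = 2674440 + 4862 = 2679302.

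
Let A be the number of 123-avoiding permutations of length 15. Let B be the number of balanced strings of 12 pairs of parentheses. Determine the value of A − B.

9486833

For any fixed pattern of length 3, the pattern-avoiding permutations of [15] number C_15. So A = C_15 = 9694845.
Balanced strings of n pairs of brackets are counted by C_n; here n = 12. So B = C_12 = 208012.
A − B = 9694845 − 208012 = 9486833.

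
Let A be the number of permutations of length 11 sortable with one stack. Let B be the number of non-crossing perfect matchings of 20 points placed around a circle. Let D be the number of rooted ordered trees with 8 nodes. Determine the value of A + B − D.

Stack-sortable permutations are exactly the 231-avoiding ones, counted by C_n; here n = 11. So A = C_11 = 58786.
Pairing 20 circle points by 10 non-crossing chords gives C_10 matchings. So B = C_10 = 16796.
A rooted plane tree on 8 nodes has 7 edges, and such trees are counted by C_7. So D = C_7 = 429.
A + B − D = 58786 + 16796 − 429 = 75153.

75153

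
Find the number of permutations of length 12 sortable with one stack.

208012

By Knuth's characterisation, the stack-sortable permutations of length 12 are the 231-avoiders, numbering C_12.
C_12 = C(24,12)/13 = 2704156/13 = 208012.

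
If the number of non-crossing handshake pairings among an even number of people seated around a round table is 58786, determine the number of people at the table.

Non-crossing handshake pairings of 2n people are counted by C_n. The Catalan number equal to 58786 is C_11.
So n = 11, and there are 2n = 22 people.

22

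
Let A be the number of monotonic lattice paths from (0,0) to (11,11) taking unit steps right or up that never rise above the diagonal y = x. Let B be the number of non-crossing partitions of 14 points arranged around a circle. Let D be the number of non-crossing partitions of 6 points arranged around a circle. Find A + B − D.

Sub-diagonal monotone paths from (0,0) to (11,11) biject with Dyck paths of semilength 11, giving C_11. So A = C_11 = 58786.
Non-crossing partitions of an n-element set are counted by C_n; here n = 14. So B = C_14 = 2674440.
Non-crossing partitions of an n-element set are counted by C_n; here n = 6. So D = C_6 = 132.
A + B − D = 58786 + 2674440 − 132 = 2733094.

2733094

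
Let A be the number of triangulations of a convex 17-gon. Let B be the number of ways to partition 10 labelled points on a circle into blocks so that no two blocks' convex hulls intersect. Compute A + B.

A convex 17-gon is triangulated into 15 triangles, and the number of such triangulations is the Catalan number C_{17−2} = C_15. So A = C_15 = 9694845.
Non-crossing partitions of an n-element set are counted by C_n; here n = 10. So B = C_10 = 16796.
A + B = 9694845 + 16796 = 9711641.

9711641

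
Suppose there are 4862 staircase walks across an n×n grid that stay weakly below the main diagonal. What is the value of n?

9

Such diagonal-avoiding paths in an n×n grid are counted by C_n; 4862 = C_9.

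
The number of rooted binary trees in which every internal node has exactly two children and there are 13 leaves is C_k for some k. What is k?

Full binary trees with 13 leaves have 13−1 = 12 internal nodes, so there are C_12 of them.

12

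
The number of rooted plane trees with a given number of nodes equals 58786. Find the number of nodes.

Rooted ordered trees on m nodes are counted by C_{m−1}. Since C_11 = 58786, the index is 11.
So the index is 11, and the number of nodes is 11 + 1 = 12.

12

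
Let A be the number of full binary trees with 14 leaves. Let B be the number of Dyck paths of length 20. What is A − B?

726104

Full binary trees with 14 leaves have 14−1 = 13 internal nodes, so there are C_13 of them. So A = C_13 = 742900.
Dyck paths of semilength n (length 2n) are counted by C_n; here n = 10. So B = C_10 = 16796.
A − B = 742900 − 16796 = 726104.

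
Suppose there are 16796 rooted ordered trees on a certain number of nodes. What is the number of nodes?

Rooted ordered trees on m nodes are counted by C_{m−1}. Since C_10 = 16796, the index is 10.
So the index is 10, and the number of nodes is 10 + 1 = 11.

11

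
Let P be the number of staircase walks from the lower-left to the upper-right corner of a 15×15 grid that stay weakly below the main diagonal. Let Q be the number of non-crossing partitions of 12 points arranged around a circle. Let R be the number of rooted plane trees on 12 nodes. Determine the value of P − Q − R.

Monotone paths in an n×n grid that stay weakly below the diagonal are counted by C_n; here n = 15. So P = C_15 = 9694845.
Non-crossing partitions of an n-element set are counted by C_n; here n = 12. So Q = C_12 = 208012.
A rooted plane tree on 12 nodes has 11 edges, and such trees are counted by C_11. So R = C_11 = 58786.
P − Q − R = 9694845 − 208012 − 58786 = 9428047.

9428047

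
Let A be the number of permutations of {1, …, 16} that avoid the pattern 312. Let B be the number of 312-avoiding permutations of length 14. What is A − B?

For any fixed pattern of length 3, the pattern-avoiding permutations of [16] number C_16. So A = C_16 = 35357670.
For any fixed pattern of length 3, the pattern-avoiding permutations of [14] number C_14. So B = C_14 = 2674440.
A − B = 35357670 − 2674440 = 32683230.

32683230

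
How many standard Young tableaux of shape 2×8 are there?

1430

Standard Young tableaux of shape 2×n are counted by C_n; here n = 8.
C_8 = C_7 · 2(2·7+1)/(7+2) = 429 · 30/9 = 1430.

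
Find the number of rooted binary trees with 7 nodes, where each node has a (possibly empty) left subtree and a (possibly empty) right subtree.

429

Binary trees (left/right distinguished) on n nodes are counted by C_n; here n = 7.
C_7 = C(14,7)/8 = 3432/8 = 429.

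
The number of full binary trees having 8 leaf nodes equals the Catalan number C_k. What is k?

A full binary tree with L leaves has L−1 internal nodes and is counted by C_{L−1}; L = 8 gives C_7.

7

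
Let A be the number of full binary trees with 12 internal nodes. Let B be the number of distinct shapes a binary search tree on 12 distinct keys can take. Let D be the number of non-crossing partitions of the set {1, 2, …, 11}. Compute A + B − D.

The number of full binary trees on 12 internal nodes is the Catalan number C_12. So A = C_12 = 208012.
There are C_n binary search tree shapes on n keys; with n = 12 that is C_12. So B = C_12 = 208012.
The non-crossing partitions of [11] form a lattice of size C_11. So D = C_11 = 58786.
A + B − D = 208012 + 208012 − 58786 = 357238.

357238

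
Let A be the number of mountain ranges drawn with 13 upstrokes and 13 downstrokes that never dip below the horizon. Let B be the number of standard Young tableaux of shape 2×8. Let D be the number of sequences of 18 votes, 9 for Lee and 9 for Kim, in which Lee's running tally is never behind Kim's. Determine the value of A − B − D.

736608

Paths of 13 up- and 13 down-steps that never dip below the axis are Dyck paths; their count is C_13. So A = C_13 = 742900.
By the hook-length formula (or a Dyck-path bijection), SYT of shape 2×8 number C_8. So B = C_8 = 1430.
Reading a vote for the leader as '(' and for the other as ')' turns such a sequence into a balanced string of 9 pairs, so the count is C_9. So D = C_9 = 4862.
A − B − D = 742900 − 1430 − 4862 = 736608.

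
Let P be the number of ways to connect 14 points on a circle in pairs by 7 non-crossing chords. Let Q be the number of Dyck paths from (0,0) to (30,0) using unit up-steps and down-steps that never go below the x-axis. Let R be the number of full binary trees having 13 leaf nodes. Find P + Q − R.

Non-crossing perfect matchings of 2n points on a circle are counted by C_n; with 14 points, n = 7. So P = C_7 = 429.
A Dyck path with 15 up-steps and 15 down-steps has semilength 15, so there are C_15 of them. So Q = C_15 = 9694845.
Full binary trees with 13 leaves have 13−1 = 12 internal nodes, so there are C_12 of them. So R = C_12 = 208012.
P + Q − R = 429 + 9694845 − 208012 = 9487262.

9487262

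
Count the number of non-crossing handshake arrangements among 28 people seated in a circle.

2674440

Non-crossing handshake pairings of 2n people are counted by C_n; 28 people gives n = 14.
C_14 = C(28,14)/15 = 40116600/15 = 2674440.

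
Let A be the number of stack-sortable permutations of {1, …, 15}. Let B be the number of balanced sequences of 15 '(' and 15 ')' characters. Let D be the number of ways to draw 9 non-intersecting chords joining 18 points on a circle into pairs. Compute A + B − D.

19384828

By Knuth's characterisation, the stack-sortable permutations of length 15 are the 231-avoiders, numbering C_15. So A = C_15 = 9694845.
A balanced arrangement of 15 bracket pairs is a Dyck word of semilength 15, so the count is C_15. So B = C_15 = 9694845.
Pairing 18 circle points by 9 non-crossing chords gives C_9 matchings. So D = C_9 = 4862.
A + B − D = 9694845 + 9694845 − 4862 = 19384828.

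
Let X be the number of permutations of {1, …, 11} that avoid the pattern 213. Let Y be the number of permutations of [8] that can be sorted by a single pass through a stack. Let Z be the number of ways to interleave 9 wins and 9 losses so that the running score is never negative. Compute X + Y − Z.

55354

For any fixed pattern of length 3, the pattern-avoiding permutations of [11] number C_11. So X = C_11 = 58786.
Stack-sortable permutations are exactly the 231-avoiding ones, counted by C_n; here n = 8. So Y = C_8 = 1430.
Ballot sequences with n votes each where one side never trails are Dyck words, counted by C_n; here n = 9. So Z = C_9 = 4862.
X + Y − Z = 58786 + 1430 − 4862 = 55354.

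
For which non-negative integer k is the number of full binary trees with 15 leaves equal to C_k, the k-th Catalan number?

14

Full binary trees with 15 leaves have 15−1 = 14 internal nodes, so there are C_14 of them.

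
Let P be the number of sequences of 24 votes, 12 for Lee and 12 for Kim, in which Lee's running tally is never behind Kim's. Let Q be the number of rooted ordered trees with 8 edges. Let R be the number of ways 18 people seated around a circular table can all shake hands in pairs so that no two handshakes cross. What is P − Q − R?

Reading a vote for the leader as '(' and for the other as ')' turns such a sequence into a balanced string of 12 pairs, so the count is C_12. So P = C_12 = 208012.
Rooted ordered trees with n edges are counted by C_n; here n = 8. So Q = C_8 = 1430.
With 18 = 2·9 people, non-crossing handshake pairings are non-crossing perfect matchings on a circle, counted by C_9. So R = C_9 = 4862.
P − Q − R = 208012 − 1430 − 4862 = 201720.

201720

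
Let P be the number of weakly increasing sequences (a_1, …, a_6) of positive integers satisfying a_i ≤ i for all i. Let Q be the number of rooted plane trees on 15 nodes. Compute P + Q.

2674572

Weakly increasing sequences with a_i ≤ i biject with Dyck paths of semilength 6, so there are C_6. So P = C_6 = 132.
Rooted ordered (plane) trees on m nodes have m−1 edges and are counted by C_{m−1}; m = 15 gives C_14. So Q = C_14 = 2674440.
P + Q = 132 + 2674440 = 2674572.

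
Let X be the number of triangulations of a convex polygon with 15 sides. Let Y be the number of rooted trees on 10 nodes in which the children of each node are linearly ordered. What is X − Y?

738038

The number of triangulations of a 15-gon is the Catalan number C_13 (index = sides − 2). So X = C_13 = 742900.
A rooted plane tree on 10 nodes has 9 edges, and such trees are counted by C_9. So Y = C_9 = 4862.
X − Y = 742900 − 4862 = 738038.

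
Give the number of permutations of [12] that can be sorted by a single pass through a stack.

208012

By Knuth's characterisation, the stack-sortable permutations of length 12 are the 231-avoiders, numbering C_12.
C_12 = 208012.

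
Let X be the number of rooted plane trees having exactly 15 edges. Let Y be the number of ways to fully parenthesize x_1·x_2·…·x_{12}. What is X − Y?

Rooted ordered trees with n edges are counted by C_n; here n = 15. So X = C_15 = 9694845.
Parenthesizations of m factors correspond to full binary trees with m leaves, counted by C_{m−1}; m = 12 gives C_11. So Y = C_11 = 58786.
X − Y = 9694845 − 58786 = 9636059.

9636059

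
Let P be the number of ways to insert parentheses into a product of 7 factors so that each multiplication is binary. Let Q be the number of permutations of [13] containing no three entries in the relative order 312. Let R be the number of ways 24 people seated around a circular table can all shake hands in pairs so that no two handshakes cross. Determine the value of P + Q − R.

535020

Parenthesizations of m factors correspond to full binary trees with m leaves, counted by C_{m−1}; m = 7 gives C_6. So P = C_6 = 132.
Permutations of [n] avoiding any single length-3 pattern are counted by C_n; here n = 13. So Q = C_13 = 742900.
Non-crossing handshake pairings of 2n people are counted by C_n; 24 people gives n = 12. So R = C_12 = 208012.
P + Q − R = 132 + 742900 − 208012 = 535020.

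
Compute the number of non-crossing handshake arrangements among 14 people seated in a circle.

With 14 = 2·7 people, non-crossing handshake pairings are non-crossing perfect matchings on a circle, counted by C_7.
C_7 = C(14,7)/8 = 3432/8 = 429.

429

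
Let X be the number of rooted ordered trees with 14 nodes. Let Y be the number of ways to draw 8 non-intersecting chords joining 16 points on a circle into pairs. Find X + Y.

Rooted ordered (plane) trees on m nodes have m−1 edges and are counted by C_{m−1}; m = 14 gives C_13. So X = C_13 = 742900.
Pairing 16 circle points by 8 non-crossing chords gives C_8 matchings. So Y = C_8 = 1430.
X + Y = 742900 + 1430 = 744330.

744330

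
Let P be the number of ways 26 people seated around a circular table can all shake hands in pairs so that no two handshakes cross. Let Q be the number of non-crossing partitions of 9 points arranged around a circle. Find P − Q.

With 26 = 2·13 people, non-crossing handshake pairings are non-crossing perfect matchings on a circle, counted by C_13. So P = C_13 = 742900.
The non-crossing partitions of [9] form a lattice of size C_9. So Q = C_9 = 4862.
P − Q = 742900 − 4862 = 738038.

738038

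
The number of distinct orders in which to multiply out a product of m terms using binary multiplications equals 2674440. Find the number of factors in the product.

Parenthesizations of m factors are counted by C_{m−1}; 2674440 = C_14.
So the index is 14, and the number of factors is 14 + 1 = 15.

15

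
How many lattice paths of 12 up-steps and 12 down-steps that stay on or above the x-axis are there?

A Dyck path with 12 up-steps and 12 down-steps has semilength 12, so there are C_12 of them.
C_12 = 208012.

208012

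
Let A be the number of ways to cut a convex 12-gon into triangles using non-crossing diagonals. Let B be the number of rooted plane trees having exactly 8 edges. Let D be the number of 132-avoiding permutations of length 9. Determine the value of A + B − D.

The number of triangulations of a 12-gon is the Catalan number C_10 (index = sides − 2). So A = C_10 = 16796.
A rooted plane tree with 8 edges has 9 nodes, and the count is C_8. So B = C_8 = 1430.
Permutations of [n] avoiding any single length-3 pattern are counted by C_n; here n = 9. So D = C_9 = 4862.
A + B − D = 16796 + 1430 − 4862 = 13364.

13364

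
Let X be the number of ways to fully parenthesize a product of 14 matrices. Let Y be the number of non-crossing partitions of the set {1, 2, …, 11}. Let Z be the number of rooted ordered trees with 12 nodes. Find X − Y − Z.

Parenthesizations of m factors correspond to full binary trees with m leaves, counted by C_{m−1}; m = 14 gives C_13. So X = C_13 = 742900.
Non-crossing partitions of an n-element set are counted by C_n; here n = 11. So Y = C_11 = 58786.
Rooted ordered (plane) trees on m nodes have m−1 edges and are counted by C_{m−1}; m = 12 gives C_11. So Z = C_11 = 58786.
X − Y − Z = 742900 − 58786 − 58786 = 625328.

625328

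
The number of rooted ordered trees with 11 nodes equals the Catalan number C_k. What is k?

10

A rooted plane tree on 11 nodes has 10 edges, and such trees are counted by C_10.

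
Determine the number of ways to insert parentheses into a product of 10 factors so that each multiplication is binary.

Bracketing 10 factors into binary products is counted by C_{10−1} = C_9.
C_9 = C(18,9)/10 = 48620/10 = 4862.

4862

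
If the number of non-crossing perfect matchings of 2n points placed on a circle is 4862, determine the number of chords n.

Non-crossing pairings of 2n points on a circle are counted by C_n; 4862 = C_9.

9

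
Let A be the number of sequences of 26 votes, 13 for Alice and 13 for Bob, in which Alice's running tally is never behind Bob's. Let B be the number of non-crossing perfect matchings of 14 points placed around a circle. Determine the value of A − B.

Reading a vote for the leader as '(' and for the other as ')' turns such a sequence into a balanced string of 13 pairs, so the count is C_13. So A = C_13 = 742900.
Pairing 14 circle points by 7 non-crossing chords gives C_7 matchings. So B = C_7 = 429.
A − B = 742900 − 429 = 742471.

742471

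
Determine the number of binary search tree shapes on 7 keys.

429

Rooted binary trees with 7 nodes (each child slot possibly empty) number C_7.
C_7 = C(14,7)/8 = 3432/8 = 429.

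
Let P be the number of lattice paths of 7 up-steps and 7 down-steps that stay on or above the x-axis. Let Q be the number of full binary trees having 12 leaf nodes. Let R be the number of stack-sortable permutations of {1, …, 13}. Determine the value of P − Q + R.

684543

Dyck paths of semilength n (length 2n) are counted by C_n; here n = 7. So P = C_7 = 429.
Full binary trees with 12 leaves have 12−1 = 11 internal nodes, so there are C_11 of them. So Q = C_11 = 58786.
Stack-sortable permutations are exactly the 231-avoiding ones, counted by C_n; here n = 13. So R = C_13 = 742900.
P − Q + R = 429 − 58786 + 742900 = 684543.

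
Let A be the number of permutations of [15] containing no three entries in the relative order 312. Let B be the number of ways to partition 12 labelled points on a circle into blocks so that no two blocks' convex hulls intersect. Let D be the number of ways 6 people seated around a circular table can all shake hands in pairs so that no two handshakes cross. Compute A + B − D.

Permutations of [n] avoiding any single length-3 pattern are counted by C_n; here n = 15. So A = C_15 = 9694845.
The non-crossing partitions of [12] form a lattice of size C_12. So B = C_12 = 208012.
Non-crossing handshake pairings of 2n people are counted by C_n; 6 people gives n = 3. So D = C_3 = 5.
A + B − D = 9694845 + 208012 − 5 = 9902852.

9902852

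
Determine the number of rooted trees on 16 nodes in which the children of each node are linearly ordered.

9694845

Rooted ordered (plane) trees on m nodes have m−1 edges and are counted by C_{m−1}; m = 16 gives C_15.
C_15 = 9694845.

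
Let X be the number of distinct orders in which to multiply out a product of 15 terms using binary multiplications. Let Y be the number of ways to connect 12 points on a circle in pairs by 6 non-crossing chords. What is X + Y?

2674572

Ways to associate a product of 15 factors correspond to binary trees on 15 leaves, so the count is C_14. So X = C_14 = 2674440.
Non-crossing perfect matchings of 2n points on a circle are counted by C_n; with 12 points, n = 6. So Y = C_6 = 132.
X + Y = 2674440 + 132 = 2674572.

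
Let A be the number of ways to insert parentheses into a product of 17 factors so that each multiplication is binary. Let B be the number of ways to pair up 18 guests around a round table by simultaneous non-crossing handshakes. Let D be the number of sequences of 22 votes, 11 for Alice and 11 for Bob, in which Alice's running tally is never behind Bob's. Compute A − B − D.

Parenthesizations of m factors correspond to full binary trees with m leaves, counted by C_{m−1}; m = 17 gives C_16. So A = C_16 = 35357670.
With 18 = 2·9 people, non-crossing handshake pairings are non-crossing perfect matchings on a circle, counted by C_9. So B = C_9 = 4862.
Reading a vote for the leader as '(' and for the other as ')' turns such a sequence into a balanced string of 11 pairs, so the count is C_11. So D = C_11 = 58786.
A − B − D = 35357670 − 4862 − 58786 = 35294022.

35294022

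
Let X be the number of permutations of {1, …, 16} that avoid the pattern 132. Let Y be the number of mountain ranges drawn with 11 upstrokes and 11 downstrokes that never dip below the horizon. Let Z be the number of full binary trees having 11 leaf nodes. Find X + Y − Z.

35399660

Permutations of [n] avoiding any single length-3 pattern are counted by C_n; here n = 16. So X = C_16 = 35357670.
A Dyck path with 11 up-steps and 11 down-steps has semilength 11, so there are C_11 of them. So Y = C_11 = 58786.
Full binary trees with 11 leaves have 11−1 = 10 internal nodes, so there are C_10 of them. So Z = C_10 = 16796.
X + Y − Z = 35357670 + 58786 − 16796 = 35399660.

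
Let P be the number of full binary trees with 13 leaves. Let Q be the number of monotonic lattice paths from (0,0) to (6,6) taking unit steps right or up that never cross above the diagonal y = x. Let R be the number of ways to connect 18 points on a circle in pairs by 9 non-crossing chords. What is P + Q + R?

A full binary tree with L leaves has L−1 internal nodes and is counted by C_{L−1}; L = 13 gives C_12. So P = C_12 = 208012.
Sub-diagonal monotone paths from (0,0) to (6,6) biject with Dyck paths of semilength 6, giving C_6. So Q = C_6 = 132.
Non-crossing perfect matchings of 2n points on a circle are counted by C_n; with 18 points, n = 9. So R = C_9 = 4862.
P + Q + R = 208012 + 132 + 4862 = 213006.

213006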